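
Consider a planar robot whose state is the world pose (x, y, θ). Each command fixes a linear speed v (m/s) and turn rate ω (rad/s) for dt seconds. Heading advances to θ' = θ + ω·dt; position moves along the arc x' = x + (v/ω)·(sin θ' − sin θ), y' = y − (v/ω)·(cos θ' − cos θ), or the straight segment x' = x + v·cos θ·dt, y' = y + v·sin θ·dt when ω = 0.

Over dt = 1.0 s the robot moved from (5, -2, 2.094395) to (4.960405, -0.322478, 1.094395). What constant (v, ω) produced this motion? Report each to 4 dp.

v = 1.7500, ω = -1.0000

Δθ = 1.094395 − 2.094395 = -1.000000
ω = Δθ/dt = -1.000000/1.0 = -1.0000
R = −Δy/(cos θ' − cos θ) = -1.7500
v = R·ω = -1.7500·-1.0000 = 1.7500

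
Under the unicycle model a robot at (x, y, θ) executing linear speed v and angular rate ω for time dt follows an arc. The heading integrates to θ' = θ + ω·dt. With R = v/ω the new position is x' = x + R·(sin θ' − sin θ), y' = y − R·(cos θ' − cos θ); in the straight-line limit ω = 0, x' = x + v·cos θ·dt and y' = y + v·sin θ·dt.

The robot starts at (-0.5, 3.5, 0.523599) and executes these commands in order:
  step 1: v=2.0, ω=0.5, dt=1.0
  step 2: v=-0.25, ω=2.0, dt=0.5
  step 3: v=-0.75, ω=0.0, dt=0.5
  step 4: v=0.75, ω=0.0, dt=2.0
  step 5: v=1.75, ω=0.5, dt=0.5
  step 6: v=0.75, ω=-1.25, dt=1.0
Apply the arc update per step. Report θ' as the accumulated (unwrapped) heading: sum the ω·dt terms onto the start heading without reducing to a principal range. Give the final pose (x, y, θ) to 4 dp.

(-0.1131, 7.2059, 1.0236)

step 1: θ'=1.0236 (R=4.0000) → pose (0.9159, 4.8829, 1.0236)
step 2: θ'=2.0236 (R=-0.1250) → pose (0.9103, 4.7632, 2.0236)
step 3: θ'=2.0236 (straight) → pose (1.0743, 4.4260, 2.0236)
step 4: θ'=2.0236 (straight) → pose (0.4181, 5.7748, 2.0236)
step 5: θ'=2.2736 (R=3.5000) → pose (-0.0586, 6.5059, 2.2736)
step 6: θ'=1.0236 (R=-0.6000) → pose (-0.1131, 7.2059, 1.0236)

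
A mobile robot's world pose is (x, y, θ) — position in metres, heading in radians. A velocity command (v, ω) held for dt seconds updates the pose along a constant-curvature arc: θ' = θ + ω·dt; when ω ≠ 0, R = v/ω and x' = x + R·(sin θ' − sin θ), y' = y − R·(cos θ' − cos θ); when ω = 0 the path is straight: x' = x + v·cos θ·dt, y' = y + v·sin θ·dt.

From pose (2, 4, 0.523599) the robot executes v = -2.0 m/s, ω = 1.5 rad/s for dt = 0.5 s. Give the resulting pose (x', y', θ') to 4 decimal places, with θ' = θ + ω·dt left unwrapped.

(1.3918, 3.2358, 1.2736)

θ' = 0.5236 + 1.5·0.5 = 1.2736
R = v/ω = -2.0/1.5 = -1.3333
x' = 2 + -1.3333·(sin 1.2736 − sin 0.5236) = 1.3918
y' = 4 − -1.3333·(cos 1.2736 − cos 0.5236) = 3.2358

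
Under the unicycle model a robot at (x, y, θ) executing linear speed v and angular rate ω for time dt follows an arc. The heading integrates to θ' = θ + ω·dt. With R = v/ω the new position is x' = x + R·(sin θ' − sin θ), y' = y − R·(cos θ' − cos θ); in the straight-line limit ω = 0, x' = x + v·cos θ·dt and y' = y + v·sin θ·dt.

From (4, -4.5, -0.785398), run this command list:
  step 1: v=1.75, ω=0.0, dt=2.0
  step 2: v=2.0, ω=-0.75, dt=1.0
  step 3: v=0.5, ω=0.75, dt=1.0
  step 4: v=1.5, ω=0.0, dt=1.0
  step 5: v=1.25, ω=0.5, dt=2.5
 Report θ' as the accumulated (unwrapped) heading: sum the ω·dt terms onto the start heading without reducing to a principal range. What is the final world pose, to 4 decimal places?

(11.3977, -10.7418, 0.4646)

step 1: θ'=-0.7854 (straight) → pose (6.4749, -6.9749, -0.7854)
step 2: θ'=-1.5354 (R=-2.6667) → pose (7.2543, -8.7661, -1.5354)
step 3: θ'=-0.7854 (R=0.6667) → pose (7.4491, -9.2139, -0.7854)
step 4: θ'=-0.7854 (straight) → pose (8.5098, -10.2746, -0.7854)
step 5: θ'=0.4646 (R=2.5000) → pose (11.3977, -10.7418, 0.4646)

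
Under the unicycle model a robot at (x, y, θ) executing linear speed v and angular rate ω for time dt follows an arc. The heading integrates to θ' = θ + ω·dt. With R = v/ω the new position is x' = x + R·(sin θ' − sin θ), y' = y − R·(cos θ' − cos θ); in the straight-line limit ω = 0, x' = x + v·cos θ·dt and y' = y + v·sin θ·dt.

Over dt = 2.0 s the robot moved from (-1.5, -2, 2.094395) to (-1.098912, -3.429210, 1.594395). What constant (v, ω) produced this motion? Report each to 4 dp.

Δθ = 1.594395 − 2.094395 = -0.500000
ω = Δθ/dt = -0.500000/2.0 = -0.2500
R = −Δy/(cos θ' − cos θ) = 3.0000
v = R·ω = 3.0000·-0.2500 = -0.7500

v = -0.7500, ω = -0.2500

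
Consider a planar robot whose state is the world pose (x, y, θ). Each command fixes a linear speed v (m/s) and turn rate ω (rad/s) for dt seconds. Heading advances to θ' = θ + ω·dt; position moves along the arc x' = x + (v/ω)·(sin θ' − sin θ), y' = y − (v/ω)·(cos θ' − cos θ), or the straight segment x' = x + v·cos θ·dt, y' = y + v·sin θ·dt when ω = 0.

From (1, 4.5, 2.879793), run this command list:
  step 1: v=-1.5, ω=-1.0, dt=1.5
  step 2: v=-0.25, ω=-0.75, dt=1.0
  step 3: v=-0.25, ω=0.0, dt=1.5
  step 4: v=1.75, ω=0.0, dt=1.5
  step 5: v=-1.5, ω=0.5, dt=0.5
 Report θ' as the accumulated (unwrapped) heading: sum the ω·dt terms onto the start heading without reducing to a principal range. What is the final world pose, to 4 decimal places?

step 1: θ'=1.3798 (R=1.5000) → pose (2.0845, 2.7663, 1.3798)
step 2: θ'=0.6298 (R=0.3333) → pose (1.9535, 2.5602, 0.6298)
step 3: θ'=0.6298 (straight) → pose (1.6505, 2.3394, 0.6298)
step 4: θ'=0.6298 (straight) → pose (3.7719, 3.8854, 0.6298)
step 5: θ'=0.8798 (R=-3.0000) → pose (3.2270, 3.3729, 0.8798)

(3.2270, 3.3729, 0.8798)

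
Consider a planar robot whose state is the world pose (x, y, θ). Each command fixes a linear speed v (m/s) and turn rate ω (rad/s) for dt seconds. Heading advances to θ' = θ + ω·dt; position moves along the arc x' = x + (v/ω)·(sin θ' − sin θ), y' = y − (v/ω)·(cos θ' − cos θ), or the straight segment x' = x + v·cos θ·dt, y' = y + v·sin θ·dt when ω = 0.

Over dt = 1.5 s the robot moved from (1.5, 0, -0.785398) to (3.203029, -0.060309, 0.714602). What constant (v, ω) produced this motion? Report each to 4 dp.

Δθ = 0.714602 − -0.785398 = 1.500000
ω = Δθ/dt = 1.500000/1.5 = 1.0000
R = Δx/(sin θ' − sin θ) = 1.2500
v = R·ω = 1.2500·1.0000 = 1.2500

v = 1.2500, ω = 1.0000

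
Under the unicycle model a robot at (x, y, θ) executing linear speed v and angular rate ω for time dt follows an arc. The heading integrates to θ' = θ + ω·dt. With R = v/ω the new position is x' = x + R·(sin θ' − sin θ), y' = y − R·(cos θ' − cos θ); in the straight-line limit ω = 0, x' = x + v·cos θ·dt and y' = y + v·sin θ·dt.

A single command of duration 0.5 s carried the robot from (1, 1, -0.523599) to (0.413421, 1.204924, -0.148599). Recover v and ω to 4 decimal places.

Δθ = -0.148599 − -0.523599 = 0.375000
ω = Δθ/dt = 0.375000/0.5 = 0.7500
R = Δx/(sin θ' − sin θ) = -1.6667
v = R·ω = -1.6667·0.7500 = -1.2500

v = -1.2500, ω = 0.7500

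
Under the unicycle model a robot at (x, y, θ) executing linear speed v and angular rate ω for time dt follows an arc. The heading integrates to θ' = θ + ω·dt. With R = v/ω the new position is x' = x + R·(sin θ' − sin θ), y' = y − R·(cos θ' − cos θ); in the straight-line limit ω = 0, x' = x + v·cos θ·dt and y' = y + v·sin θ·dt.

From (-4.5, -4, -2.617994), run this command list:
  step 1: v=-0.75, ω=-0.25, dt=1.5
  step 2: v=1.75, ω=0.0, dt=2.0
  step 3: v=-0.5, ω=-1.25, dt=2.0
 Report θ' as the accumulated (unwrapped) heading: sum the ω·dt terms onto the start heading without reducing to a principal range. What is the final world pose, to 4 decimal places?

(-6.5622, -4.8264, -5.4930)

step 1: θ'=-2.9930 (R=3.0000) → pose (-3.4442, -3.6311, -2.9930)
step 2: θ'=-2.9930 (straight) → pose (-6.9056, -4.1493, -2.9930)
step 3: θ'=-5.4930 (R=0.4000) → pose (-6.5622, -4.8264, -5.4930)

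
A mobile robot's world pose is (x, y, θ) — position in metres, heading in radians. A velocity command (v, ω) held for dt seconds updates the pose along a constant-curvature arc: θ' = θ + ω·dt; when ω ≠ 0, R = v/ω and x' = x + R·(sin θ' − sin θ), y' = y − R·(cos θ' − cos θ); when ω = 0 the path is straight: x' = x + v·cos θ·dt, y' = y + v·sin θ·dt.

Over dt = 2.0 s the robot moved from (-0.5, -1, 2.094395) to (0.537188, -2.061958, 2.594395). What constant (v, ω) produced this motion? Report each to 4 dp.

v = -0.7500, ω = 0.2500

Δθ = 2.594395 − 2.094395 = 0.500000
ω = Δθ/dt = 0.500000/2.0 = 0.2500
R = −Δy/(cos θ' − cos θ) = -3.0000
v = R·ω = -3.0000·0.2500 = -0.7500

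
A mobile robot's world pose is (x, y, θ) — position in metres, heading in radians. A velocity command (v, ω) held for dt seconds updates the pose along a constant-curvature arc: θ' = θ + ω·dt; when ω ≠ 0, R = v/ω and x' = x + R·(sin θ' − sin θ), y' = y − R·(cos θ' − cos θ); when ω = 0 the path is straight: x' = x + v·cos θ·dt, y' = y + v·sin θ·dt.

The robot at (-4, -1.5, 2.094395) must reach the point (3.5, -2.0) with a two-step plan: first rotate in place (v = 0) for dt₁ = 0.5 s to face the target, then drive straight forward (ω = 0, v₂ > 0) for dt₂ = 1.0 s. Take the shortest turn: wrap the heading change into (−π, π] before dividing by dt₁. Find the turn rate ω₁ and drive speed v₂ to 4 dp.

ω₁ = -4.3219, v₂ = 7.5166

heading to target = atan2(-2−-1.5, 3.5−-4) = -0.0666
Δθ = wrap(-0.0666 − 2.0944) = -2.1610; ω₁ = Δθ/dt₁ = -4.3219
distance = √((3.5−-4)² + (-2−-1.5)²) = 7.5166; v₂ = distance/dt₂ = 7.5166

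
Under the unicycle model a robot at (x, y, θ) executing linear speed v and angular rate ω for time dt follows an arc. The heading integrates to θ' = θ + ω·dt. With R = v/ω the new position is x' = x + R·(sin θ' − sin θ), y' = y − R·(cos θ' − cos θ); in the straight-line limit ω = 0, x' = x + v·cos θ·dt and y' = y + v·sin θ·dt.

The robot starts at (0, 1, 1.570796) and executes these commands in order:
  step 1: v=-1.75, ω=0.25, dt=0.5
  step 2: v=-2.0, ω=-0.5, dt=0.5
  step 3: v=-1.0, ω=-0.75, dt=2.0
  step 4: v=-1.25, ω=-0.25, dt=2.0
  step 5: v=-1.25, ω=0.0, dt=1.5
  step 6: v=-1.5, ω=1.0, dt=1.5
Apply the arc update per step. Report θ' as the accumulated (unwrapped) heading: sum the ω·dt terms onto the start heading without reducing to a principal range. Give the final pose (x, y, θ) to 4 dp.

step 1: θ'=1.6958 (R=-7.0000) → pose (0.0546, 0.1273, 1.6958)
step 2: θ'=1.4458 (R=4.0000) → pose (0.0546, -0.8701, 1.4458)
step 3: θ'=-0.0542 (R=1.3333) → pose (-1.3406, -2.0353, -0.0542)
step 4: θ'=-0.5542 (R=5.0000) → pose (-3.7010, -1.2942, -0.5542)
step 5: θ'=-0.5542 (straight) → pose (-5.2953, -0.3075, -0.5542)
step 6: θ'=0.9458 (R=-1.5000) → pose (-7.3012, -0.7053, 0.9458)

(-7.3012, -0.7053, 0.9458)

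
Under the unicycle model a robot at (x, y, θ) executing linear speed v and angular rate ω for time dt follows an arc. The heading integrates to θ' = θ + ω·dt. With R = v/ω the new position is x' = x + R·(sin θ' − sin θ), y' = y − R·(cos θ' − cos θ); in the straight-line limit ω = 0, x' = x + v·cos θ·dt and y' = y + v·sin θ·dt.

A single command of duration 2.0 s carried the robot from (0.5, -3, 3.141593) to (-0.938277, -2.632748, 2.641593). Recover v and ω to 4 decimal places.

v = 0.7500, ω = -0.2500

Δθ = 2.641593 − 3.141593 = -0.500000
ω = Δθ/dt = -0.500000/2.0 = -0.2500
R = Δx/(sin θ' − sin θ) = -3.0000
v = R·ω = -3.0000·-0.2500 = 0.7500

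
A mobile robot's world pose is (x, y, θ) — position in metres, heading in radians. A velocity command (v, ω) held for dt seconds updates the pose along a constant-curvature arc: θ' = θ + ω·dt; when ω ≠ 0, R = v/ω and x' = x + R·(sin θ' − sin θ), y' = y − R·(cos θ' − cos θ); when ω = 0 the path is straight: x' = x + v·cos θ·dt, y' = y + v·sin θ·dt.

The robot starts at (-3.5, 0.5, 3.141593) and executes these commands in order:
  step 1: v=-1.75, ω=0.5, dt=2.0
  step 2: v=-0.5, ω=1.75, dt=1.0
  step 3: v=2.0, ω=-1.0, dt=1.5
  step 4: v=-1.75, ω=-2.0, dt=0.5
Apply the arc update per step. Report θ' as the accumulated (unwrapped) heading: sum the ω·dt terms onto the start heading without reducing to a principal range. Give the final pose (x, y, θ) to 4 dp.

step 1: θ'=4.1416 (R=-3.5000) → pose (-0.5549, 2.1089, 4.1416)
step 2: θ'=5.8916 (R=-0.2857) → pose (-0.6862, 2.5274, 5.8916)
step 3: θ'=4.3916 (R=-2.0000) → pose (0.4484, 0.0482, 4.3916)
step 4: θ'=3.3916 (R=0.8750) → pose (1.0623, 0.6200, 3.3916)

(1.0623, 0.6200, 3.3916)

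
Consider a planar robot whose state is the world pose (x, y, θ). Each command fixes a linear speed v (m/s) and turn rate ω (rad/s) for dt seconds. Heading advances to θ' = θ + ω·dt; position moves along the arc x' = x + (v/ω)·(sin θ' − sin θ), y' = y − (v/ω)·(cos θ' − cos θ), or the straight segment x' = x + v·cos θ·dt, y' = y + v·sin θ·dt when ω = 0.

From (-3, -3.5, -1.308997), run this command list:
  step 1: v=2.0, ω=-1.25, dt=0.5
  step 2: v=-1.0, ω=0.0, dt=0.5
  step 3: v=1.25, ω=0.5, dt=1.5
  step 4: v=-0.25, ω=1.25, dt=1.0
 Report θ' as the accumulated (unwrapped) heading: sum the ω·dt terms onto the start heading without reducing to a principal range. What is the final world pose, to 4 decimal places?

(-3.0490, -5.7223, 0.0660)

step 1: θ'=-1.9340 (R=-1.6000) → pose (-3.0499, -4.4825, -1.9340)
step 2: θ'=-1.9340 (straight) → pose (-2.8722, -4.0152, -1.9340)
step 3: θ'=-1.1840 (R=2.5000) → pose (-2.8506, -5.8464, -1.1840)
step 4: θ'=0.0660 (R=-0.2000) → pose (-3.0490, -5.7223, 0.0660)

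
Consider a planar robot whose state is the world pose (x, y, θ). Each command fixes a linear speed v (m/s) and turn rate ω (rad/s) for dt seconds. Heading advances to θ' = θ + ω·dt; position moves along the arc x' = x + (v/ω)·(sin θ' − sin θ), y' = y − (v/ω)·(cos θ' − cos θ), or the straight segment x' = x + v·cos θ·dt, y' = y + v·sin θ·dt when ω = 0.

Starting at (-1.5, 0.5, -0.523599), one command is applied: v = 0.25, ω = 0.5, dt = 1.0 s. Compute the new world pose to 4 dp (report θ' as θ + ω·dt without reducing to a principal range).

(-1.2618, 0.4332, -0.0236)

θ' = -0.5236 + 0.5·1.0 = -0.0236
R = v/ω = 0.25/0.5 = 0.5000
x' = -1.5 + 0.5000·(sin -0.0236 − sin -0.5236) = -1.2618
y' = 0.5 − 0.5000·(cos -0.0236 − cos -0.5236) = 0.4332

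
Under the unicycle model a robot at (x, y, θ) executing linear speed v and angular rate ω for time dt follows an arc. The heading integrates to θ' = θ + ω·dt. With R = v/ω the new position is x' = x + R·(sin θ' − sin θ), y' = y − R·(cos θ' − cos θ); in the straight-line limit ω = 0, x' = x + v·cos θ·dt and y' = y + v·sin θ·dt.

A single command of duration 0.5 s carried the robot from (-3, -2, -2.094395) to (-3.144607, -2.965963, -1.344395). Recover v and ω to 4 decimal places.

Δθ = -1.344395 − -2.094395 = 0.750000
ω = Δθ/dt = 0.750000/0.5 = 1.5000
R = −Δy/(cos θ' − cos θ) = 1.3333
v = R·ω = 1.3333·1.5000 = 2.0000

v = 2.0000, ω = 1.5000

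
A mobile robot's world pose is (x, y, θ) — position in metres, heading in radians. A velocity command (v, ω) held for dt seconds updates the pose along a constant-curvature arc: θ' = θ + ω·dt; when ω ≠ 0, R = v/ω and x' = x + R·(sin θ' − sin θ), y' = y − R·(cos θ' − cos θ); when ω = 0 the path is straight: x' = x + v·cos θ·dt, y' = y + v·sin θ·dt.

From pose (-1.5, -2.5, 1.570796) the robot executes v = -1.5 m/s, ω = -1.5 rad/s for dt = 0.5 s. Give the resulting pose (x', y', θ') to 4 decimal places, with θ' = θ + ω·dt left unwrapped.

(-1.7683, -3.1816, 0.8208)

θ' = 1.5708 + -1.5·0.5 = 0.8208
R = v/ω = -1.5/-1.5 = 1.0000
x' = -1.5 + 1.0000·(sin 0.8208 − sin 1.5708) = -1.7683
y' = -2.5 − 1.0000·(cos 0.8208 − cos 1.5708) = -3.1816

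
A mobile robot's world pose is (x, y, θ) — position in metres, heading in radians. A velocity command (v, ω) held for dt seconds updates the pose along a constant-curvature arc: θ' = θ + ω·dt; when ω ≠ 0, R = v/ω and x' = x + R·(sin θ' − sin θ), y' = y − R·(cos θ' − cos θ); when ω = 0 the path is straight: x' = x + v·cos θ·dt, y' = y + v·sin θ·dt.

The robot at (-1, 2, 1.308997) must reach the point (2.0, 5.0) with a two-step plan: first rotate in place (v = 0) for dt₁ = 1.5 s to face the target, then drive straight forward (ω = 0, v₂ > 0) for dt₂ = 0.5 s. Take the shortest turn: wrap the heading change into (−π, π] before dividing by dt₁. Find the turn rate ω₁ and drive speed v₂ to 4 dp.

ω₁ = -0.3491, v₂ = 8.4853

heading to target = atan2(5−2, 2−-1) = 0.7854
Δθ = wrap(0.7854 − 1.3090) = -0.5236; ω₁ = Δθ/dt₁ = -0.3491
distance = √((2−-1)² + (5−2)²) = 4.2426; v₂ = distance/dt₂ = 8.4853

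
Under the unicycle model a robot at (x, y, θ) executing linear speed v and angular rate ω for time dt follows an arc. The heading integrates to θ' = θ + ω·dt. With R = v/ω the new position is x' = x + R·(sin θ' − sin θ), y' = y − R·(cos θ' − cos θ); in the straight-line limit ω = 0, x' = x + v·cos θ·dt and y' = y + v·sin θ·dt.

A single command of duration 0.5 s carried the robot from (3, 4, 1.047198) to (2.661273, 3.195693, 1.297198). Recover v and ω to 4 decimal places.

Δθ = 1.297198 − 1.047198 = 0.250000
ω = Δθ/dt = 0.250000/0.5 = 0.5000
R = −Δy/(cos θ' − cos θ) = -3.5000
v = R·ω = -3.5000·0.5000 = -1.7500

v = -1.7500, ω = 0.5000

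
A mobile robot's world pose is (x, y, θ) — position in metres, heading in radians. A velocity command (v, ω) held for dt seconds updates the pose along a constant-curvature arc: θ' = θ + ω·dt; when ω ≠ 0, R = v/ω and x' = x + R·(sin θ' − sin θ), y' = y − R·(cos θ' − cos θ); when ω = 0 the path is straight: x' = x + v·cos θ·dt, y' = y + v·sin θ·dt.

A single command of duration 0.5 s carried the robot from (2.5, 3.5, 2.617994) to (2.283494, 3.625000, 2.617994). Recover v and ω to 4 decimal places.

v = 0.5000, ω = 0.0000

Δθ = 2.617994 − 2.617994 = 0.000000
ω = Δθ/dt = 0.000000/0.5 = 0.0000
ω = 0 → v = (Δx·cos θ + Δy·sin θ)/dt = 0.5000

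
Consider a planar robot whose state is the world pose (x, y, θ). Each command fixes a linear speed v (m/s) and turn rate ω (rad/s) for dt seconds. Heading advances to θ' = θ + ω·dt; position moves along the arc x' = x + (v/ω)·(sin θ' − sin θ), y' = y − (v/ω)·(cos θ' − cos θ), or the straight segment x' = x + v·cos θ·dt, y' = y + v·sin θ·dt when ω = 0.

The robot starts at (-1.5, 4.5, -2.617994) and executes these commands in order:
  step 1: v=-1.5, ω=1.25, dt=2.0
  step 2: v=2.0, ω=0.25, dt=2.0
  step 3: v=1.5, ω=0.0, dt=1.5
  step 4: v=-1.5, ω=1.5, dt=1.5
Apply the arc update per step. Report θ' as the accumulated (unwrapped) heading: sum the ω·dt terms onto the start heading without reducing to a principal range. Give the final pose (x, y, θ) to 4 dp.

step 1: θ'=-0.1180 (R=-1.2000) → pose (-1.9587, 6.7309, -0.1180)
step 2: θ'=0.3820 (R=8.0000) → pose (1.9653, 7.2519, 0.3820)
step 3: θ'=0.3820 (straight) → pose (4.0531, 8.0907, 0.3820)
step 4: θ'=2.6320 (R=-1.0000) → pose (3.9381, 6.2898, 2.6320)

(3.9381, 6.2898, 2.6320)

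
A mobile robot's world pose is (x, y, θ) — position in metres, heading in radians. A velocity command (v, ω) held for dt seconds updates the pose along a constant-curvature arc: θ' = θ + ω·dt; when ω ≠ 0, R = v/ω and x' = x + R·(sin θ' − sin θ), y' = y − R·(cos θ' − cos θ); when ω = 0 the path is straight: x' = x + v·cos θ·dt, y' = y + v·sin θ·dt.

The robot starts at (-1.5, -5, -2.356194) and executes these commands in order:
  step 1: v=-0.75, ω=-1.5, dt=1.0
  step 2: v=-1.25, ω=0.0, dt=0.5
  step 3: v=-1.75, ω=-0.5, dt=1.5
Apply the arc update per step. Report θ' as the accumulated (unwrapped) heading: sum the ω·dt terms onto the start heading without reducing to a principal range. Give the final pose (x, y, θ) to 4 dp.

step 1: θ'=-3.8562 (R=0.5000) → pose (-0.8188, -4.9759, -3.8562)
step 2: θ'=-3.8562 (straight) → pose (-0.3467, -5.3854, -3.8562)
step 3: θ'=-4.6062 (R=3.5000) → pose (0.8400, -7.6582, -4.6062)

(0.8400, -7.6582, -4.6062)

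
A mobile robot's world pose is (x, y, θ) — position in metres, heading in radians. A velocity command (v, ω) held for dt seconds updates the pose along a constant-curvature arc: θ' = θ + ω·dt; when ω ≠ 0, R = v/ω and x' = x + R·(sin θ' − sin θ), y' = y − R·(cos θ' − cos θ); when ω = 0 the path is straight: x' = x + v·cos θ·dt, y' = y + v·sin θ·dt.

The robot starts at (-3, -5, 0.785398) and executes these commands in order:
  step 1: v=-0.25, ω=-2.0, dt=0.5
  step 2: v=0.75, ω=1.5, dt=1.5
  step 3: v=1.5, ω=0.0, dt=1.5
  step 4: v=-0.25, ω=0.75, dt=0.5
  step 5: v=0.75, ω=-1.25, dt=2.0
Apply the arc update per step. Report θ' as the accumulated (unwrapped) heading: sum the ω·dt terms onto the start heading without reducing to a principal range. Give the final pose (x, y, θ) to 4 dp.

(-3.0399, -1.3642, -0.0896)

step 1: θ'=-0.2146 (R=0.1250) → pose (-3.1150, -5.0337, -0.2146)
step 2: θ'=2.0354 (R=0.5000) → pose (-2.5615, -4.3212, 2.0354)
step 3: θ'=2.0354 (straight) → pose (-3.5697, -2.3097, 2.0354)
step 4: θ'=2.4104 (R=-0.3333) → pose (-3.4943, -2.4085, 2.4104)
step 5: θ'=-0.0896 (R=-0.6000) → pose (-3.0399, -1.3642, -0.0896)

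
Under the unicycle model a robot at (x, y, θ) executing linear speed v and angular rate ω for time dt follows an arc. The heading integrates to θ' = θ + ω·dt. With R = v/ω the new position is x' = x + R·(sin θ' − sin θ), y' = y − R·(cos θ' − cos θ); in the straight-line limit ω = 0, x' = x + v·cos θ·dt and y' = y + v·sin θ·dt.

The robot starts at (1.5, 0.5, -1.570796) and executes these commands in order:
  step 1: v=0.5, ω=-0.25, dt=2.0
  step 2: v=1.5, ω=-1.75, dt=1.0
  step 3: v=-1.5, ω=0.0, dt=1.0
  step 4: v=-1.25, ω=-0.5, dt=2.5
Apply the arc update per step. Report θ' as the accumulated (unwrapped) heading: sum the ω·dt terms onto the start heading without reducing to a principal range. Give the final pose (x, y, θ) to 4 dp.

(1.9023, -4.4792, -5.0708)

step 1: θ'=-2.0708 (R=-2.0000) → pose (1.2552, -0.4589, -2.0708)
step 2: θ'=-3.8208 (R=-0.8571) → pose (-0.0355, -0.7148, -3.8208)
step 3: θ'=-3.8208 (straight) → pose (1.1316, -1.6571, -3.8208)
step 4: θ'=-5.0708 (R=2.5000) → pose (1.9023, -4.4792, -5.0708)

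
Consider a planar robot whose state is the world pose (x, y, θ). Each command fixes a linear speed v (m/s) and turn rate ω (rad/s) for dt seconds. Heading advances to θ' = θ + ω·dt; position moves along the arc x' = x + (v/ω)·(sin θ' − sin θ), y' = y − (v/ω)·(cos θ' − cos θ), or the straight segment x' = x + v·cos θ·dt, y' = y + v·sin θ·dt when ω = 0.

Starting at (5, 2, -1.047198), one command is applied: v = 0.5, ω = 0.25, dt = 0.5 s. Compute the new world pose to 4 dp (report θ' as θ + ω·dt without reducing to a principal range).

θ' = -1.0472 + 0.25·0.5 = -0.9222
R = v/ω = 0.5/0.25 = 2.0000
x' = 5 + 2.0000·(sin -0.9222 − sin -1.0472) = 5.1382
y' = 2 − 2.0000·(cos -0.9222 − cos -1.0472) = 1.7919

(5.1382, 1.7919, -0.9222)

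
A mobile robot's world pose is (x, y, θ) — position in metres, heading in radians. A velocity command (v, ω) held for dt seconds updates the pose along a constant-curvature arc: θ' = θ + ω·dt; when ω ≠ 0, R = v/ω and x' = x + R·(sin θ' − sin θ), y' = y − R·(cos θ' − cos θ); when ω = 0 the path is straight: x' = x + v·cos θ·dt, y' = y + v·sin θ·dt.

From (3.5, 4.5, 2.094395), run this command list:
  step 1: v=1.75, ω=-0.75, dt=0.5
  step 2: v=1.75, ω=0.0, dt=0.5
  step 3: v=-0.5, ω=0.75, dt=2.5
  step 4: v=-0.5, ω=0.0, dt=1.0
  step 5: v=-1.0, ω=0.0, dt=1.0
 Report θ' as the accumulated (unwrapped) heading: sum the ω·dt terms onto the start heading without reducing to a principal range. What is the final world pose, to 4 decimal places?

(5.3834, 6.3420, 3.5944)

step 1: θ'=1.7194 (R=-2.3333) → pose (3.2131, 5.3212, 1.7194)
step 2: θ'=1.7194 (straight) → pose (3.0836, 6.1866, 1.7194)
step 3: θ'=3.5944 (R=-0.6667) → pose (4.0345, 5.6858, 3.5944)
step 4: θ'=3.5944 (straight) → pose (4.4842, 5.9045, 3.5944)
step 5: θ'=3.5944 (straight) → pose (5.3834, 6.3420, 3.5944)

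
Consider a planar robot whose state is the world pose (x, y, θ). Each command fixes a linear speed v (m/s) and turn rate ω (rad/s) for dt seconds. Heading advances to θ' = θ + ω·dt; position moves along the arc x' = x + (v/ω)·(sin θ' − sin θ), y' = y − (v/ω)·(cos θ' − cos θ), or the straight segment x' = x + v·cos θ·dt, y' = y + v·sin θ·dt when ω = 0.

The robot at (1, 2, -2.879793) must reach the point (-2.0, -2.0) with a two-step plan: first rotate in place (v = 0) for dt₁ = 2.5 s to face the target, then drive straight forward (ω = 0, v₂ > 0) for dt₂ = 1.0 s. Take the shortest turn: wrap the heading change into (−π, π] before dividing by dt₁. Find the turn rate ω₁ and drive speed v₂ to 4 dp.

heading to target = atan2(-2−2, -2−1) = -2.2143
Δθ = wrap(-2.2143 − -2.8798) = 0.6655; ω₁ = Δθ/dt₁ = 0.2662
distance = √((-2−1)² + (-2−2)²) = 5.0000; v₂ = distance/dt₂ = 5.0000

ω₁ = 0.2662, v₂ = 5.0000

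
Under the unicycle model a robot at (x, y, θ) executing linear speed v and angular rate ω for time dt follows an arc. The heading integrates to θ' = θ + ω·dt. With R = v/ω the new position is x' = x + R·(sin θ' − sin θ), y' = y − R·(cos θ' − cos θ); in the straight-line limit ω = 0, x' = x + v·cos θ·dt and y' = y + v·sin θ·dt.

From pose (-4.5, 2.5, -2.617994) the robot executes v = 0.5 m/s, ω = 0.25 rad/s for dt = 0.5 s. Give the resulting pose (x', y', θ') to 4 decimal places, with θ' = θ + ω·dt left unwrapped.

(-4.7081, 2.3618, -2.4930)

θ' = -2.6180 + 0.25·0.5 = -2.4930
R = v/ω = 0.5/0.25 = 2.0000
x' = -4.5 + 2.0000·(sin -2.4930 − sin -2.6180) = -4.7081
y' = 2.5 − 2.0000·(cos -2.4930 − cos -2.6180) = 2.3618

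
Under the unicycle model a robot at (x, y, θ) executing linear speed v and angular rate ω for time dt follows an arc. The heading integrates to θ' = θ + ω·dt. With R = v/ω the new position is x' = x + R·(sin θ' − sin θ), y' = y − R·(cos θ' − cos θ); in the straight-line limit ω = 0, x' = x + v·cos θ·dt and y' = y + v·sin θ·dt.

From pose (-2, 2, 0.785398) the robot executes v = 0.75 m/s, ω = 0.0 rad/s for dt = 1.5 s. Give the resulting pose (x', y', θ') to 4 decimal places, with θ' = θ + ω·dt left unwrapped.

(-1.2045, 2.7955, 0.7854)

θ' = 0.7854 + 0.0·1.5 = 0.7854
ω = 0 → straight: x' = -2 + 0.75·cos(0.7854)·1.5 = -1.2045
y' = 2 + 0.75·sin(0.7854)·1.5 = 2.7955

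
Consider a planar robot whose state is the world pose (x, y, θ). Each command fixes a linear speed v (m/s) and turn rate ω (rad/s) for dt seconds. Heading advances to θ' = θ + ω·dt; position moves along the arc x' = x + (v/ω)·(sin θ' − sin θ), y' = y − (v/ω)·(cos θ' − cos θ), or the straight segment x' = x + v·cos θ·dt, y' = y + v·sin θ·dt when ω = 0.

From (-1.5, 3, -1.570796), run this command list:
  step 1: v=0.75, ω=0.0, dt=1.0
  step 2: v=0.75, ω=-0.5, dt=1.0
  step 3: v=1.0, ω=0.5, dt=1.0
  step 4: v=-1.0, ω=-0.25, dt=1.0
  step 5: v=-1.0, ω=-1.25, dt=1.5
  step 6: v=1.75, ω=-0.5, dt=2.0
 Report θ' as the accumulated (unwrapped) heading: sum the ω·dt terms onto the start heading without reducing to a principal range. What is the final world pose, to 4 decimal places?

(-2.2656, 4.9620, -4.6958)

step 1: θ'=-1.5708 (straight) → pose (-1.5000, 2.2500, -1.5708)
step 2: θ'=-2.0708 (R=-1.5000) → pose (-1.6836, 1.5309, -2.0708)
step 3: θ'=-1.5708 (R=2.0000) → pose (-1.9285, 0.5720, -1.5708)
step 4: θ'=-1.8208 (R=4.0000) → pose (-1.8041, 1.5616, -1.8208)
step 5: θ'=-3.6958 (R=0.8000) → pose (-0.6080, 2.0440, -3.6958)
step 6: θ'=-4.6958 (R=-3.5000) → pose (-2.2656, 4.9620, -4.6958)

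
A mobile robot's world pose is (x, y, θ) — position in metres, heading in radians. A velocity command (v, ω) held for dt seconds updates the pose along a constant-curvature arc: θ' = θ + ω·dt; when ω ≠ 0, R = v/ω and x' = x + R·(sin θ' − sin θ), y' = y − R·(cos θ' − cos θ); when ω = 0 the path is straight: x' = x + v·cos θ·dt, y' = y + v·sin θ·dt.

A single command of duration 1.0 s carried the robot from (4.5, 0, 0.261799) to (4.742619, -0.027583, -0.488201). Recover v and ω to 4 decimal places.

v = 0.2500, ω = -0.7500

Δθ = -0.488201 − 0.261799 = -0.750000
ω = Δθ/dt = -0.750000/1.0 = -0.7500
R = Δx/(sin θ' − sin θ) = -0.3333
v = R·ω = -0.3333·-0.7500 = 0.2500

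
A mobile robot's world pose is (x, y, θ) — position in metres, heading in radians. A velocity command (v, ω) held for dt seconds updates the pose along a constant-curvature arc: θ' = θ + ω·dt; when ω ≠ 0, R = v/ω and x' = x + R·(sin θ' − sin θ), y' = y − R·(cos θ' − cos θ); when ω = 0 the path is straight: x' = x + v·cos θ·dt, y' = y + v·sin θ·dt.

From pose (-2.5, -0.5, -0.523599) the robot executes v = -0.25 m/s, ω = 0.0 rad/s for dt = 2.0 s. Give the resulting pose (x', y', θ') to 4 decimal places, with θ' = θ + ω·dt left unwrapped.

θ' = -0.5236 + 0.0·2.0 = -0.5236
ω = 0 → straight: x' = -2.5 + -0.25·cos(-0.5236)·2.0 = -2.9330
y' = -0.5 + -0.25·sin(-0.5236)·2.0 = -0.2500

(-2.9330, -0.2500, -0.5236)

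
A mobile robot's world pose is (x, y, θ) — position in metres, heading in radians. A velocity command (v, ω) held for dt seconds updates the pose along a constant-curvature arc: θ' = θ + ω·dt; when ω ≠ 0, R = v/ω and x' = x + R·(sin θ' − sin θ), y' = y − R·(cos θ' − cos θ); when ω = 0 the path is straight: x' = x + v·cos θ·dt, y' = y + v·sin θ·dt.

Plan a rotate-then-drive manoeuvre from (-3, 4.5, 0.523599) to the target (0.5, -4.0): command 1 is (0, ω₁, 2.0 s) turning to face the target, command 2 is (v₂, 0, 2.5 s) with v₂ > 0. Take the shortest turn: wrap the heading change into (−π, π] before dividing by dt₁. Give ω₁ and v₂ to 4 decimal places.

ω₁ = -0.8519, v₂ = 3.6770

heading to target = atan2(-4−4.5, 0.5−-3) = -1.1802
Δθ = wrap(-1.1802 − 0.5236) = -1.7038; ω₁ = Δθ/dt₁ = -0.8519
distance = √((0.5−-3)² + (-4−4.5)²) = 9.1924; v₂ = distance/dt₂ = 3.6770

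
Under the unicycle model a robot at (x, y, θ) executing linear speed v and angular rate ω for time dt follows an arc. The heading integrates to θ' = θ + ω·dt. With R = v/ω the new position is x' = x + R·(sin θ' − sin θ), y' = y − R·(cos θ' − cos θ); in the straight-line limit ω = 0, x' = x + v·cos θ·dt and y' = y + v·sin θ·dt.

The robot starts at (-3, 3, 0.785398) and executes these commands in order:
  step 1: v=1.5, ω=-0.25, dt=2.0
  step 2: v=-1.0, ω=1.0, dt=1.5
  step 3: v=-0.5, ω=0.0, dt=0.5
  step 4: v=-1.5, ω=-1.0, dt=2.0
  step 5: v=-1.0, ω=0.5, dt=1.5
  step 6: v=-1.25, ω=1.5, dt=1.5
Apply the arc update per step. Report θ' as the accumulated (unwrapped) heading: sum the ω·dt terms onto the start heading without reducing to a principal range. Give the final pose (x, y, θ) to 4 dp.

step 1: θ'=0.2854 (R=-6.0000) → pose (-0.4466, 4.5147, 0.2854)
step 2: θ'=1.7854 (R=-1.0000) → pose (-1.1421, 3.3421, 1.7854)
step 3: θ'=1.7854 (straight) → pose (-1.0889, 3.0979, 1.7854)
step 4: θ'=-0.2146 (R=1.5000) → pose (-2.8739, 1.3129, -0.2146)
step 5: θ'=0.5354 (R=-2.0000) → pose (-4.3202, 1.0789, 0.5354)
step 6: θ'=2.7854 (R=-0.8333) → pose (-4.1856, -0.4189, 2.7854)

(-4.1856, -0.4189, 2.7854)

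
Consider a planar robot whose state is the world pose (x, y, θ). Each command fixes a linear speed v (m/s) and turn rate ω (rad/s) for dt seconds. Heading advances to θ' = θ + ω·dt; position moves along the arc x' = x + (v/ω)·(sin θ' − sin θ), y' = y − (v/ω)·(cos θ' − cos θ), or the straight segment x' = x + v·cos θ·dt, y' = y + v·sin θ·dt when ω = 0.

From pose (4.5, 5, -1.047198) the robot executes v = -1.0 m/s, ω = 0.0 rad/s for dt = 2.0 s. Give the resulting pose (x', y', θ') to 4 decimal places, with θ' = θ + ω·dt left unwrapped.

(3.5000, 6.7321, -1.0472)

θ' = -1.0472 + 0.0·2.0 = -1.0472
ω = 0 → straight: x' = 4.5 + -1.0·cos(-1.0472)·2.0 = 3.5000
y' = 5 + -1.0·sin(-1.0472)·2.0 = 6.7321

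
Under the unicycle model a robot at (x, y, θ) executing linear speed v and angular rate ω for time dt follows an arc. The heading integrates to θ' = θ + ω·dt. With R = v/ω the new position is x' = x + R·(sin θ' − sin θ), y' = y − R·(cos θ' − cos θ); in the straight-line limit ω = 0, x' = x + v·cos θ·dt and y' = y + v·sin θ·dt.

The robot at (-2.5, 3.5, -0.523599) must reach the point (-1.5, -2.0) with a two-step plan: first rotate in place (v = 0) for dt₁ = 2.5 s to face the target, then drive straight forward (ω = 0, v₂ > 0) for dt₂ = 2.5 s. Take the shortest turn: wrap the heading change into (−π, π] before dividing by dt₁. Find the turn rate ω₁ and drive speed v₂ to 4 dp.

ω₁ = -0.3469, v₂ = 2.2361

heading to target = atan2(-2−3.5, -1.5−-2.5) = -1.3909
Δθ = wrap(-1.3909 − -0.5236) = -0.8673; ω₁ = Δθ/dt₁ = -0.3469
distance = √((-1.5−-2.5)² + (-2−3.5)²) = 5.5902; v₂ = distance/dt₂ = 2.2361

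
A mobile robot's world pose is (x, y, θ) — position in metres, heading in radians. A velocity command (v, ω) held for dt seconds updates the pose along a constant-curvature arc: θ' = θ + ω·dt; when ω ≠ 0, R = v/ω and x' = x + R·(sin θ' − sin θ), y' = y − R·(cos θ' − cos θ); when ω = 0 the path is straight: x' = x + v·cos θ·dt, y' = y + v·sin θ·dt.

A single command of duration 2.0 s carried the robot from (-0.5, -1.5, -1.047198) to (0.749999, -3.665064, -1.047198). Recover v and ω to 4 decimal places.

v = 1.2500, ω = 0.0000

Δθ = -1.047198 − -1.047198 = 0.000000
ω = Δθ/dt = 0.000000/2.0 = 0.0000
ω = 0 → v = (Δx·cos θ + Δy·sin θ)/dt = 1.2500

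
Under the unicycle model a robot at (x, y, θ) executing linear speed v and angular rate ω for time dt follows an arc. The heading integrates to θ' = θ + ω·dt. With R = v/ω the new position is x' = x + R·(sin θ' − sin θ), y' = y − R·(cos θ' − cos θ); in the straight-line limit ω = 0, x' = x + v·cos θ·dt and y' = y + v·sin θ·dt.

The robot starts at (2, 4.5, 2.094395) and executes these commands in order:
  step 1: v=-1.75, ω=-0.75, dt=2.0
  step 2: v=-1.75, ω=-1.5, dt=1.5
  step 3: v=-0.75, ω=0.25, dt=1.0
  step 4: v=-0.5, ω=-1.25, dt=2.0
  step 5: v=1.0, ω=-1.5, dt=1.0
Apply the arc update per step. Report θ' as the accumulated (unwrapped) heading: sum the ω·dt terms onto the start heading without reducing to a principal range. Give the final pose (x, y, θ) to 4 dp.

step 1: θ'=0.5944 (R=2.3333) → pose (1.2860, 1.4002, 0.5944)
step 2: θ'=-1.6556 (R=1.1667) → pose (-0.5299, 2.4656, -1.6556)
step 3: θ'=-1.4056 (R=-3.0000) → pose (-0.5599, 3.2130, -1.4056)
step 4: θ'=-3.9056 (R=0.4000) → pose (0.1114, 3.5676, -3.9056)
step 5: θ'=-5.4056 (R=-0.6667) → pose (0.0598, 4.4750, -5.4056)

(0.0598, 4.4750, -5.4056)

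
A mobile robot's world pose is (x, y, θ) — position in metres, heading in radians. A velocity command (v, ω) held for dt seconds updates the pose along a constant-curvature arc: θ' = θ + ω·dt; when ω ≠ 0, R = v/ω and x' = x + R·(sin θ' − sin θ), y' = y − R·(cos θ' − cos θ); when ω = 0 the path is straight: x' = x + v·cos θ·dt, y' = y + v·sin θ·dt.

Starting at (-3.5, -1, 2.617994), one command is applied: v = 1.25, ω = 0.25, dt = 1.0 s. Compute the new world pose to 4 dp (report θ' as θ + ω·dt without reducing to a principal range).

(-4.6490, -0.5161, 2.8680)

θ' = 2.6180 + 0.25·1.0 = 2.8680
R = v/ω = 1.25/0.25 = 5.0000
x' = -3.5 + 5.0000·(sin 2.8680 − sin 2.6180) = -4.6490
y' = -1 − 5.0000·(cos 2.8680 − cos 2.6180) = -0.5161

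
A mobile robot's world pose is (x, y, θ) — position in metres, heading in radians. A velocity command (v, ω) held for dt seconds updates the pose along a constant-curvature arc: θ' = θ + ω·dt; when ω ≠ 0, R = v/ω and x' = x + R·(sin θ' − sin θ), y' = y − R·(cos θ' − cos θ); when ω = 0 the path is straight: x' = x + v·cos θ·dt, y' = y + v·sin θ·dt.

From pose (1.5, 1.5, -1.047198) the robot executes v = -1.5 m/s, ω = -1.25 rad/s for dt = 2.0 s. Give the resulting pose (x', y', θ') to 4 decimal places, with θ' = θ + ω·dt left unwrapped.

θ' = -1.0472 + -1.25·2.0 = -3.5472
R = v/ω = -1.5/-1.25 = 1.2000
x' = 1.5 + 1.2000·(sin -3.5472 − sin -1.0472) = 3.0127
y' = 1.5 − 1.2000·(cos -3.5472 − cos -1.0472) = 3.2026

(3.0127, 3.2026, -3.5472)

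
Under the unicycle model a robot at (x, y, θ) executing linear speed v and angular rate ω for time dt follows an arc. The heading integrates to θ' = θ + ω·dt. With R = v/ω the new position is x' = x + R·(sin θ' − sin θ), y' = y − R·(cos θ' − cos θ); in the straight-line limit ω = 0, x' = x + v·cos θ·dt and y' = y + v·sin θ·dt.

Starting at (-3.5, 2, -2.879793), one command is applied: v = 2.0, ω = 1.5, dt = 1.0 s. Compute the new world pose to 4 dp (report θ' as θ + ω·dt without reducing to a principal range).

θ' = -2.8798 + 1.5·1.0 = -1.3798
R = v/ω = 2.0/1.5 = 1.3333
x' = -3.5 + 1.3333·(sin -1.3798 − sin -2.8798) = -4.4640
y' = 2 − 1.3333·(cos -1.3798 − cos -2.8798) = 0.4590

(-4.4640, 0.4590, -1.3798)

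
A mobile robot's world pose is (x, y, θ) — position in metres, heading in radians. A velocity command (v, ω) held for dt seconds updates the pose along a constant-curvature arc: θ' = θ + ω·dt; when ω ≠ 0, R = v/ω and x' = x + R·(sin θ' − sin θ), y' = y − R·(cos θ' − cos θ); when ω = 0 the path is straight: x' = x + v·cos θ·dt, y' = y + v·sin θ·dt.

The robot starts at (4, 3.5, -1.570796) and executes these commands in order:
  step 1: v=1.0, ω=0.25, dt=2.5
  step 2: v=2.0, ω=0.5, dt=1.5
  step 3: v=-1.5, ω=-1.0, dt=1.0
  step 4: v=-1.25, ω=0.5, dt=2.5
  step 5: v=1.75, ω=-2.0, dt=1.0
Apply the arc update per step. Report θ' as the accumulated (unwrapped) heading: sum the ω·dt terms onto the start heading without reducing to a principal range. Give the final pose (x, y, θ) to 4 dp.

(4.5178, 0.8848, -1.9458)

step 1: θ'=-0.9458 (R=4.0000) → pose (4.7561, 1.1596, -0.9458)
step 2: θ'=-0.1958 (R=4.0000) → pose (7.2218, -0.4236, -0.1958)
step 3: θ'=-1.1958 (R=1.5000) → pose (6.1179, 0.4984, -1.1958)
step 4: θ'=0.0542 (R=-2.5000) → pose (3.6562, 2.0790, 0.0542)
step 5: θ'=-1.9458 (R=-0.8750) → pose (4.5178, 0.8848, -1.9458)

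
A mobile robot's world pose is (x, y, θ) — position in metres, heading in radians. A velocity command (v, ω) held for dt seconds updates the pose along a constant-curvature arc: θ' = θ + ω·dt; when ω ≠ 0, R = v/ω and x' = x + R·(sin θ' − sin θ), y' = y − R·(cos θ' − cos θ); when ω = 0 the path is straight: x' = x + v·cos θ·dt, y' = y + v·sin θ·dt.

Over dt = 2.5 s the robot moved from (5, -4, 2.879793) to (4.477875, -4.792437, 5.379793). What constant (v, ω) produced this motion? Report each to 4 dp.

Δθ = 5.379793 − 2.879793 = 2.500000
ω = Δθ/dt = 2.500000/2.5 = 1.0000
R = −Δy/(cos θ' − cos θ) = 0.5000
v = R·ω = 0.5000·1.0000 = 0.5000

v = 0.5000, ω = 1.0000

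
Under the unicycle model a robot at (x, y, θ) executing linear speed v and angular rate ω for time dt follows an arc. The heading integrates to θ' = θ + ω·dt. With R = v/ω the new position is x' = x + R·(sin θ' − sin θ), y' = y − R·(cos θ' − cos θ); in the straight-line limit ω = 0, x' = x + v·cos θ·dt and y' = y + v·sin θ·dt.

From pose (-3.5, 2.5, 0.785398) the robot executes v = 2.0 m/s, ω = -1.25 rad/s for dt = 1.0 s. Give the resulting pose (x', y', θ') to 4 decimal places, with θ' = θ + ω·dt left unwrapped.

θ' = 0.7854 + -1.25·1.0 = -0.4646
R = v/ω = 2.0/-1.25 = -1.6000
x' = -3.5 + -1.6000·(sin -0.4646 − sin 0.7854) = -1.6517
y' = 2.5 − -1.6000·(cos -0.4646 − cos 0.7854) = 2.7990

(-1.6517, 2.7990, -0.4646)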